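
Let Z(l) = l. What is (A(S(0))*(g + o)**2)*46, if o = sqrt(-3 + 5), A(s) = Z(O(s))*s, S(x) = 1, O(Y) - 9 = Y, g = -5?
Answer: 12420 - 4600*sqrt(2) ≈ 5914.6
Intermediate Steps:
O(Y) = 9 + Y
A(s) = s*(9 + s) (A(s) = (9 + s)*s = s*(9 + s))
o = sqrt(2) ≈ 1.4142
(A(S(0))*(g + o)**2)*46 = ((1*(9 + 1))*(-5 + sqrt(2))**2)*46 = ((1*10)*(-5 + sqrt(2))**2)*46 = (10*(-5 + sqrt(2))**2)*46 = 460*(-5 + sqrt(2))**2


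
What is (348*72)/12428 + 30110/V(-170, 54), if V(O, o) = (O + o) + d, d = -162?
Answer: -45905189/431873 ≈ -106.29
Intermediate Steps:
V(O, o) = -162 + O + o (V(O, o) = (O + o) - 162 = -162 + O + o)
(348*72)/12428 + 30110/V(-170, 54) = (348*72)/12428 + 30110/(-162 - 170 + 54) = 25056*(1/12428) + 30110/(-278) = 6264/3107 + 30110*(-1/278) = 6264/3107 - 15055/139 = -45905189/431873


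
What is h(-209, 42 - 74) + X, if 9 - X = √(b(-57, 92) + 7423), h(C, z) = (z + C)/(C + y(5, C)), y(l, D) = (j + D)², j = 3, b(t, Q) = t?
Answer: 379802/42227 - √7366 ≈ -76.831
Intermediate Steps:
y(l, D) = (3 + D)²
h(C, z) = (C + z)/(C + (3 + C)²) (h(C, z) = (z + C)/(C + (3 + C)²) = (C + z)/(C + (3 + C)²))
X = 9 - √7366 (X = 9 - √(-57 + 7423) = 9 - √7366 ≈ -76.825)
h(-209, 42 - 74) + X = (-209 + (42 - 74))/(-209 + (3 - 209)²) + (9 - √7366) = (-209 - 32)/(-209 + (-206)²) + (9 - √7366) = -241/(-209 + 42436) + (9 - √7366) = -241/42227 + (9 - √7366) = 379802/42227 - √7366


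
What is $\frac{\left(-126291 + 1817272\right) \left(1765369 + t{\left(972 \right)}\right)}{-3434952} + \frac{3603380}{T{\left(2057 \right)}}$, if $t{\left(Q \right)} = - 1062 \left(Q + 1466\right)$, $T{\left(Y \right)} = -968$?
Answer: $\frac{1380221556227}{3434952} \approx 4.0182 \cdot 10^{5}$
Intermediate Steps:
$t{\left(Q \right)} = -1556892 - 1062 Q$ ($t{\left(Q \right)} = - 1062 \left(1466 + Q\right) = -1556892 - 1062 Q$)
$\frac{\left(-126291 + 1817272\right) \left(1765369 + t{\left(972 \right)}\right)}{-3434952} + \frac{3603380}{T{\left(2057 \right)}} = \frac{\left(-126291 + 1817272\right) \left(1765369 - 2589156\right)}{-3434952} + \frac{3603380}{-968} = 1690981 \left(1765369 - 2589156\right) \left(- \frac{1}{3434952}\right) + 3603380 \left(- \frac{1}{968}\right) = 1690981 \left(1765369 - 2589156\right) \left(- \frac{1}{3434952}\right) - \frac{7445}{2} = 1690981 \left(-823787\right) \left(- \frac{1}{3434952}\right) - \frac{7445}{2} = \left(-1393008165047\right) \left(- \frac{1}{3434952}\right) - \frac{7445}{2} = \frac{1393008165047}{3434952} - \frac{7445}{2} = \frac{1380221556227}{3434952}$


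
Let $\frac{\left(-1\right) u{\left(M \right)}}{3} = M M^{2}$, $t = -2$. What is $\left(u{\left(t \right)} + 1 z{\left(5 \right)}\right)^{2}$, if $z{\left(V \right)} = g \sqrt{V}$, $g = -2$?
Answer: $596 - 96 \sqrt{5} \approx 381.34$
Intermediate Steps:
$u{\left(M \right)} = - 3 M^{3}$ ($u{\left(M \right)} = - 3 M M^{2} = - 3 M^{3}$)
$z{\left(V \right)} = - 2 \sqrt{V}$
$\left(u{\left(t \right)} + 1 z{\left(5 \right)}\right)^{2} = \left(- 3 \left(-2\right)^{3} + 1 \left(- 2 \sqrt{5}\right)\right)^{2} = \left(\left(-3\right) \left(-8\right) - 2 \sqrt{5}\right)^{2} = \left(24 - 2 \sqrt{5}\right)^{2}$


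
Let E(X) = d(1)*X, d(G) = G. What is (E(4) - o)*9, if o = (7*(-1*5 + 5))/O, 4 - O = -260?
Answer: 36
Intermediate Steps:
O = 264 (O = 4 - 1*(-260) = 4 + 260 = 264)
o = 0 (o = (7*(-1*5 + 5))/264 = (7*(-5 + 5))*(1/264) = (7*0)*(1/264) = 0*(1/264) = 0)
E(X) = X (E(X) = 1*X = X)
(E(4) - o)*9 = (4 - 1*0)*9 = (4 + 0)*9 = 4*9 = 36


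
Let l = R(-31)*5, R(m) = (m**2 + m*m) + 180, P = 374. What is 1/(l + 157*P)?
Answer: 1/69228 ≈ 1.4445e-5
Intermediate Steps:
R(m) = 180 + 2*m**2 (R(m) = (m**2 + m**2) + 180 = 2*m**2 + 180 = 180 + 2*m**2)
l = 10510 (l = (180 + 2*(-31)**2)*5 = (180 + 2*961)*5 = (180 + 1922)*5 = 2102*5 = 10510)
1/(l + 157*P) = 1/(10510 + 157*374) = 1/(10510 + 58718) = 1/69228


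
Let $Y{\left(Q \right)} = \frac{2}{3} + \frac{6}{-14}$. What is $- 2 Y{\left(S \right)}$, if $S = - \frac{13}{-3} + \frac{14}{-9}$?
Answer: $- \frac{10}{21} \approx -0.47619$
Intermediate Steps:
$S = \frac{25}{9}$ ($S = \left(-13\right) \left(- \frac{1}{3}\right) + 14 \left(- \frac{1}{9}\right) = \frac{13}{3} - \frac{14}{9} = \frac{25}{9} \approx 2.7778$)
$Y{\left(Q \right)} = \frac{5}{21}$ ($Y{\left(Q \right)} = 2 \cdot \frac{1}{3} + 6 \left(- \frac{1}{14}\right) = \frac{2}{3} - \frac{3}{7} = \frac{5}{21}$)
$- 2 Y{\left(S \right)} = \left(-2\right) \frac{5}{21} = - \frac{10}{21}$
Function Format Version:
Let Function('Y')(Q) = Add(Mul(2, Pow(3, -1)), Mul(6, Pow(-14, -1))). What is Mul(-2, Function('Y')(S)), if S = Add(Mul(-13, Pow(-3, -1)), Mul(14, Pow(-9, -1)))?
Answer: Rational(-10, 21) ≈ -0.47619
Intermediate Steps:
S = Rational(25, 9) (S = Add(Mul(-13, Rational(-1, 3)), Mul(14, Rational(-1, 9))) = Add(Rational(13, 3), Rational(-14, 9)) = Rational(25, 9) ≈ 2.7778)
Function('Y')(Q) = Rational(5, 21) (Function('Y')(Q) = Add(Mul(2, Rational(1, 3)), Mul(6, Rational(-1, 14))) = Add(Rational(2, 3), Rational(-3, 7)) = Rational(5, 21))
Mul(-2, Function('Y')(S)) = Mul(-2, Rational(5, 21)) = Rational(-10, 21)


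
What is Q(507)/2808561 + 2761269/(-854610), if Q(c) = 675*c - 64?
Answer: -2487592737233/800074772070 ≈ -3.1092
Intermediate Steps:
Q(c) = -64 + 675*c
Q(507)/2808561 + 2761269/(-854610) = (-64 + 675*507)/2808561 + 2761269/(-854610) = (-64 + 342225)*(1/2808561) + 2761269*(-1/854610) = 342161*(1/2808561) - 920423/284870 = 342161/2808561 - 920423/284870 = -2487592737233/800074772070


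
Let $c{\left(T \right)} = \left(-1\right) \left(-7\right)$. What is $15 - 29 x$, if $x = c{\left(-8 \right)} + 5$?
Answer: $-333$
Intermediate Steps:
$c{\left(T \right)} = 7$
$x = 12$ ($x = 7 + 5 = 12$)
$15 - 29 x = 15 - 348 = -333$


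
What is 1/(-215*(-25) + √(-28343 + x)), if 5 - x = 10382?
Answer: 1075/5785869 - 88*I*√5/28929345 ≈ 0.0001858 - 6.8019e-6*I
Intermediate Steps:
x = -10377 (x = 5 - 1*10382 = 5 - 10382 = -10377)
1/(-215*(-25) + √(-28343 + x)) = 1/(-215*(-25) + √(-28343 - 10377)) = 1/(5375 + √(-38720)) = 1/(5375 + 88*I*√5)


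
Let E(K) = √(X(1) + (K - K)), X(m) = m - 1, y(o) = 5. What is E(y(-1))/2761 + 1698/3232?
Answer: 849/1616 ≈ 0.52537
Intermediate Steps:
X(m) = -1 + m
E(K) = 0 (E(K) = √((-1 + 1) + (K - K)) = √(0 + 0) = √0 = 0)
E(y(-1))/2761 + 1698/3232 = 0/2761 + 1698/3232 = 0*(1/2761) + 1698*(1/3232) = 0 + 849/1616 = 849/1616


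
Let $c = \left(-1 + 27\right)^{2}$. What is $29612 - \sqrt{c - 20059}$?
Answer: $29612 - i \sqrt{19383} \approx 29612.0 - 139.22 i$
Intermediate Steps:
$c = 676$ ($c = 26^{2} = 676$)
$29612 - \sqrt{c - 20059} = 29612 - \sqrt{676 - 20059} = 29612 - \sqrt{-19383} = 29612 - i \sqrt{19383}$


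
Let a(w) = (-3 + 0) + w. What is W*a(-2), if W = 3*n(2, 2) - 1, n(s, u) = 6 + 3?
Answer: -130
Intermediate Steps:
n(s, u) = 9
W = 26 (W = 3*9 - 1 = 27 - 1 = 26)
a(w) = -3 + w
W*a(-2) = 26*(-3 - 2) = 26*(-5) = -130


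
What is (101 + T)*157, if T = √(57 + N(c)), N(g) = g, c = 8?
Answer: 15857 + 157*√65 ≈ 17123.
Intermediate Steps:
T = √65 (T = √(57 + 8) = √65 ≈ 8.0623)
(101 + T)*157 = (101 + √65)*157 = 15857 + 157*√65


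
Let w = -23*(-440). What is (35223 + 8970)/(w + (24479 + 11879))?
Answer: 44193/46478 ≈ 0.95084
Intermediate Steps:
w = 10120
(35223 + 8970)/(w + (24479 + 11879)) = (35223 + 8970)/(10120 + (24479 + 11879)) = 44193/(10120 + 36358) = 44193/46478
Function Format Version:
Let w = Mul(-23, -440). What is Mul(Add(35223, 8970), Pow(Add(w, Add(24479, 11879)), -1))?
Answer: Rational(44193, 46478) ≈ 0.95084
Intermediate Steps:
w = 10120
Mul(Add(35223, 8970), Pow(Add(w, Add(24479, 11879)), -1)) = Mul(Add(35223, 8970), Pow(Add(10120, Add(24479, 11879)), -1)) = Mul(44193, Pow(Add(10120, 36358), -1)) = Mul(44193, Pow(46478, -1)) = Mul(44193, Rational(1, 46478)) = Rational(44193, 46478)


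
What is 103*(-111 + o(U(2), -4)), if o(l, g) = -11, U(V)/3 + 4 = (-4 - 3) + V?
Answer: -12566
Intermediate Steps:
U(V) = -33 + 3*V (U(V) = -12 + 3*((-4 - 3) + V) = -12 + 3*(-7 + V) = -12 + (-21 + 3*V) = -33 + 3*V)
103*(-111 + o(U(2), -4)) = 103*(-111 - 11) = 103*(-122) = -12566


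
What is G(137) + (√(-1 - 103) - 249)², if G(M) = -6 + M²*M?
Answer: 2633244 - 996*I*√26 ≈ 2.6332e+6 - 5078.6*I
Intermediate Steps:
G(M) = -6 + M³
G(137) + (√(-1 - 103) - 249)² = (-6 + 137³) + (√(-1 - 103) - 249)² = (-6 + 2571353) + (√(-104) - 249)² = 2571347 + (2*I*√26 - 249)² = 2571347 + (-249 + 2*I*√26)²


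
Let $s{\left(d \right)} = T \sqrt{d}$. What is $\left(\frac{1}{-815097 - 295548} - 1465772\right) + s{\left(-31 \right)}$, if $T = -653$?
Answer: $- \frac{1627952342941}{1110645} - 653 i \sqrt{31} \approx -1.4658 \cdot 10^{6} - 3635.8 i$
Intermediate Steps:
$s{\left(d \right)} = - 653 \sqrt{d}$
$\left(\frac{1}{-815097 - 295548} - 1465772\right) + s{\left(-31 \right)} = \left(\frac{1}{-815097 - 295548} - 1465772\right) - 653 \sqrt{-31} = \left(\frac{1}{-1110645} - 1465772\right) - 653 i \sqrt{31} = \left(- \frac{1}{1110645} - 1465772\right) - 653 i \sqrt{31} = - \frac{1627952342941}{1110645} - 653 i \sqrt{31}$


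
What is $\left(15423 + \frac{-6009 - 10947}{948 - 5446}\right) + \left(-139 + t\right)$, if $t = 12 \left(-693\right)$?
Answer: $\frac{15679510}{2249} \approx 6971.8$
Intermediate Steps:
$t = -8316$
$\left(15423 + \frac{-6009 - 10947}{948 - 5446}\right) + \left(-139 + t\right) = \left(15423 + \frac{-6009 - 10947}{948 - 5446}\right) - 8455 = \left(15423 - \frac{16956}{-4498}\right) - 8455 = \left(15423 - - \frac{8478}{2249}\right) - 8455 = \left(15423 + \frac{8478}{2249}\right) - 8455 = \frac{34694805}{2249} - 8455 = \frac{15679510}{2249}$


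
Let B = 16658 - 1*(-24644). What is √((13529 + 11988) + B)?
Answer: √66819 ≈ 258.49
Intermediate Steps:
B = 41302 (B = 16658 + 24644 = 41302)
√((13529 + 11988) + B) = √((13529 + 11988) + 41302) = √(25517 + 41302) = √66819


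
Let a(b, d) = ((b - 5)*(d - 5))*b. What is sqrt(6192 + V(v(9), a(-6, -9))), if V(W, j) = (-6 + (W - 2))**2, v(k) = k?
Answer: sqrt(6193) ≈ 78.696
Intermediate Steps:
a(b, d) = b*(-5 + b)*(-5 + d) (a(b, d) = ((-5 + b)*(-5 + d))*b = b*(-5 + b)*(-5 + d))
V(W, j) = (-8 + W)**2 (V(W, j) = (-6 + (-2 + W))**2 = (-8 + W)**2)
sqrt(6192 + V(v(9), a(-6, -9))) = sqrt(6192 + (-8 + 9)**2) = sqrt(6192 + 1**2) = sqrt(6192 + 1) = sqrt(6193)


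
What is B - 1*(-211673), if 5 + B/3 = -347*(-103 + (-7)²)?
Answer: 267872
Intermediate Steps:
B = 56199 (B = -15 + 3*(-347*(-103 + (-7)²)) = -15 + 3*(-347*(-103 + 49)) = -15 + 3*(-347*(-54)) = -15 + 3*18738 = -15 + 56214 = 56199)
B - 1*(-211673) = 56199 - 1*(-211673) = 56199 + 211673 = 267872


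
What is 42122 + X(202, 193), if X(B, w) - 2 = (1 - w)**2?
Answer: 78988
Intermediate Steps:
X(B, w) = 2 + (1 - w)**2
42122 + X(202, 193) = 42122 + (2 + (-1 + 193)**2) = 42122 + (2 + 192**2) = 42122 + (2 + 36864) = 42122 + 36866 = 78988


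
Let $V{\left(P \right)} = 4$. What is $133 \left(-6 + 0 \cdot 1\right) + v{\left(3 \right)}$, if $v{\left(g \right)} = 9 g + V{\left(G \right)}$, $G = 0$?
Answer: $-767$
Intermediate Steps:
$v{\left(g \right)} = 4 + 9 g$ ($v{\left(g \right)} = 9 g + 4 = 4 + 9 g$)
$133 \left(-6 + 0 \cdot 1\right) + v{\left(3 \right)} = 133 \left(-6 + 0 \cdot 1\right) + \left(4 + 9 \cdot 3\right) = 133 \left(-6 + 0\right) + \left(4 + 27\right) = 133 \left(-6\right) + 31 = -798 + 31 = -767$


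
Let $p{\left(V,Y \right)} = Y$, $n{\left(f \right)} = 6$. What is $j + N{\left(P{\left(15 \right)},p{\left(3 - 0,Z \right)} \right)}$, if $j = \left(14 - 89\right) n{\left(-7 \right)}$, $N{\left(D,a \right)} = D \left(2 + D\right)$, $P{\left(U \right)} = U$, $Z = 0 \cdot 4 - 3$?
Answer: $-195$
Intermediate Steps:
$Z = -3$ ($Z = 0 - 3 = -3$)
$j = -450$ ($j = \left(14 - 89\right) 6 = \left(-75\right) 6 = -450$)
$j + N{\left(P{\left(15 \right)},p{\left(3 - 0,Z \right)} \right)} = -450 + 15 \left(2 + 15\right) = -450 + 15 \cdot 17 = -450 + 255 = -195$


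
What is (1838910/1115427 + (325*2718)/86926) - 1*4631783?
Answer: -74849119348287776/16159934567 ≈ -4.6318e+6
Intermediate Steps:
(1838910/1115427 + (325*2718)/86926) - 1*4631783 = (1838910*(1/1115427) + 883350*(1/86926)) - 4631783 = (612970/371809 + 441675/43463) - 4631783 = 190860255185/16159934567 - 4631783 = -74849119348287776/16159934567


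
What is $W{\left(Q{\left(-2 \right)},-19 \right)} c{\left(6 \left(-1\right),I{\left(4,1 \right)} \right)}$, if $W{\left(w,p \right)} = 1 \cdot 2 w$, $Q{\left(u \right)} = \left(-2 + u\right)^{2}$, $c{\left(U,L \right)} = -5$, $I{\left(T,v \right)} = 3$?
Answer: $-160$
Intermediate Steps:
$W{\left(w,p \right)} = 2 w$
$W{\left(Q{\left(-2 \right)},-19 \right)} c{\left(6 \left(-1\right),I{\left(4,1 \right)} \right)} = 2 \left(-2 - 2\right)^{2} \left(-5\right) = 2 \left(-4\right)^{2} \left(-5\right) = 2 \cdot 16 \left(-5\right) = 32 \left(-5\right) = -160$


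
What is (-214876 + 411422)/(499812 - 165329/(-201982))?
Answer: 39698754172/100953192713 ≈ 0.39324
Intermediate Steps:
(-214876 + 411422)/(499812 - 165329/(-201982)) = 196546/(499812 - 165329*(-1/201982)) = 196546/(499812 + 165329/201982) = 196546/(100953192713/201982) = 196546*(201982/100953192713) = 39698754172/100953192713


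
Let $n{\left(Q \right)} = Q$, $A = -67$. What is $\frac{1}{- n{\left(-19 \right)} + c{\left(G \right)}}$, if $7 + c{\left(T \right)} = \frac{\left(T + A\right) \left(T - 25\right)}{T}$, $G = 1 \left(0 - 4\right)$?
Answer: $- \frac{4}{2011} \approx -0.0019891$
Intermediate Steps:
$G = -4$ ($G = 1 \left(-4\right) = -4$)
$c{\left(T \right)} = -7 + \frac{\left(-67 + T\right) \left(-25 + T\right)}{T}$ ($c{\left(T \right)} = -7 + \frac{\left(T - 67\right) \left(T - 25\right)}{T} = -7 + \frac{\left(-67 + T\right) \left(-25 + T\right)}{T}$)
$\frac{1}{- n{\left(-19 \right)} + c{\left(G \right)}} = \frac{1}{\left(-1\right) \left(-19\right) - \left(103 + \frac{1675}{4}\right)} = \frac{1}{19 - \frac{2087}{4}} = \frac{1}{- \frac{2011}{4}} = - \frac{4}{2011}$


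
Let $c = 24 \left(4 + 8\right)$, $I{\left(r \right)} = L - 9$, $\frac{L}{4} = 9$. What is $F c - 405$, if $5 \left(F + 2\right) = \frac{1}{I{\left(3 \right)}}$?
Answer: $- \frac{14683}{15} \approx -978.87$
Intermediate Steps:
$L = 36$ ($L = 4 \cdot 9 = 36$)
$I{\left(r \right)} = 27$ ($I{\left(r \right)} = 36 - 9 = 27$)
$F = - \frac{269}{135}$ ($F = -2 + \frac{1}{5 \cdot 27} = -2 + \frac{1}{5} \cdot \frac{1}{27} = -2 + \frac{1}{135} = - \frac{269}{135} \approx -1.9926$)
$c = 288$ ($c = 24 \cdot 12 = 288$)
$F c - 405 = \left(- \frac{269}{135}\right) 288 - 405 = - \frac{8608}{15} - 405 = - \frac{14683}{15}$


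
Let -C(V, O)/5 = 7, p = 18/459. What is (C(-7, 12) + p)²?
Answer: 3179089/2601 ≈ 1222.3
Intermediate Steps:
p = 2/51 (p = 18*(1/459) = 2/51 ≈ 0.039216)
C(V, O) = -35 (C(V, O) = -5*7 = -35)
(C(-7, 12) + p)² = (-35 + 2/51)² = (-1783/51)² = 3179089/2601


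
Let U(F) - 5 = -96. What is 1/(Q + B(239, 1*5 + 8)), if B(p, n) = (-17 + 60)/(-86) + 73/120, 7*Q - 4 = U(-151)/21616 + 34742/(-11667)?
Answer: 1260969360/319984099 ≈ 3.9407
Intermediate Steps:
U(F) = -91 (U(F) = 5 - 96 = -91)
Q = 36675817/252193872 (Q = 4/7 + (-91/21616 + 34742/(-11667))/7 = 4/7 + (-91*1/21616 + 34742*(-1/11667))/7 = 4/7 + (-13/3088 - 34742/11667)/7 = 4/7 + (1/7)*(-107434967/36027696) = 4/7 - 107434967/252193872 = 36675817/252193872 ≈ 0.14543)
B(p, n) = 13/120 (B(p, n) = 43*(-1/86) + 73*(1/120) = -1/2 + 73/120 = 13/120)
1/(Q + B(239, 1*5 + 8)) = 1/(36675817/252193872 + 13/120) = 1/(319984099/1260969360) = 1260969360/319984099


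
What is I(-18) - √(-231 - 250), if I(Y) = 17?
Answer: 17 - I*√481 ≈ 17.0 - 21.932*I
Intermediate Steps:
I(-18) - √(-231 - 250) = 17 - √(-231 - 250) = 17 - √(-481) = 17 - I*√481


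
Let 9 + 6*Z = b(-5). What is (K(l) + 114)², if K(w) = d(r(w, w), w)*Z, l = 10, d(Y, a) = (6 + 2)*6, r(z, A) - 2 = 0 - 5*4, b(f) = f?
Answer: 4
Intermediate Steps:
r(z, A) = -18 (r(z, A) = 2 + (0 - 5*4) = 2 + (0 - 20) = 2 - 20 = -18)
d(Y, a) = 48 (d(Y, a) = 8*6 = 48)
Z = -7/3 (Z = -3/2 + (⅙)*(-5) = -3/2 - ⅚ = -7/3 ≈ -2.3333)
K(w) = -112 (K(w) = 48*(-7/3) = -112)
(K(l) + 114)² = (-112 + 114)² = 2² = 4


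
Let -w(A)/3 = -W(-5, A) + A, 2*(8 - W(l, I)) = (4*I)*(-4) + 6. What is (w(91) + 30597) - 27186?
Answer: 5337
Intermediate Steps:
W(l, I) = 5 + 8*I (W(l, I) = 8 - ((4*I)*(-4) + 6)/2 = 8 - (-16*I + 6)/2 = 8 - (6 - 16*I)/2 = 8 + (-3 + 8*I) = 5 + 8*I)
w(A) = 15 + 21*A (w(A) = -3*(-(5 + 8*A) + A) = -3*((-5 - 8*A) + A) = -3*(-5 - 7*A) = 15 + 21*A)
(w(91) + 30597) - 27186 = ((15 + 21*91) + 30597) - 27186 = ((15 + 1911) + 30597) - 27186 = (1926 + 30597) - 27186 = 32523 - 27186 = 5337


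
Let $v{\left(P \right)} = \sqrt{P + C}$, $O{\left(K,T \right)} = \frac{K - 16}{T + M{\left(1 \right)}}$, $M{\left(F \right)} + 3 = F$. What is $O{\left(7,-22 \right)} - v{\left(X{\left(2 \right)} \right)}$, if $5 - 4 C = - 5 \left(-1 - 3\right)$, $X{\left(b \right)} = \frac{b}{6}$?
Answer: $\frac{3}{8} - \frac{i \sqrt{123}}{6} \approx 0.375 - 1.8484 i$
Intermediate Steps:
$X{\left(b \right)} = \frac{b}{6}$ ($X{\left(b \right)} = b \frac{1}{6} = \frac{b}{6}$)
$M{\left(F \right)} = -3 + F$
$C = - \frac{15}{4}$ ($C = \frac{5}{4} - \frac{\left(-5\right) \left(-1 - 3\right)}{4} = \frac{5}{4} - \frac{\left(-5\right) \left(-4\right)}{4} = \frac{5}{4} - 5 = - \frac{15}{4} \approx -3.75$)
$O{\left(K,T \right)} = \frac{-16 + K}{-2 + T}$ ($O{\left(K,T \right)} = \frac{K - 16}{T + \left(-3 + 1\right)} = \frac{-16 + K}{T - 2} = \frac{-16 + K}{-2 + T}$)
$v{\left(P \right)} = \sqrt{- \frac{15}{4} + P}$ ($v{\left(P \right)} = \sqrt{P - \frac{15}{4}} = \sqrt{- \frac{15}{4} + P}$)
$O{\left(7,-22 \right)} - v{\left(X{\left(2 \right)} \right)} = \frac{-16 + 7}{-2 - 22} - \frac{\sqrt{-15 + 4 \cdot \frac{1}{6} \cdot 2}}{2} = \frac{1}{-24} \left(-9\right) - \frac{\sqrt{-15 + 4 \cdot \frac{1}{3}}}{2} = \left(- \frac{1}{24}\right) \left(-9\right) - \frac{\sqrt{-15 + \frac{4}{3}}}{2} = \frac{3}{8} - \frac{\sqrt{- \frac{41}{3}}}{2} = \frac{3}{8} - \frac{\frac{1}{3} i \sqrt{123}}{2} = \frac{3}{8} - \frac{i \sqrt{123}}{6}$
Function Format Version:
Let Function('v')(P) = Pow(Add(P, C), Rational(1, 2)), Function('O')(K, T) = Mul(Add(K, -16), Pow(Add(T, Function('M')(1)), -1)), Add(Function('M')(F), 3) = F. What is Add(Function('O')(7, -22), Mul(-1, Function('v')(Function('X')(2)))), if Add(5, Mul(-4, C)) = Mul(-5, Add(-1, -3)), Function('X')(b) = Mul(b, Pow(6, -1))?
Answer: Add(Rational(3, 8), Mul(Rational(-1, 6), I, Pow(123, Rational(1, 2)))) ≈ Add(0.37500, Mul(-1.8484, I))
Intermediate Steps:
Function('X')(b) = Mul(Rational(1, 6), b) (Function('X')(b) = Mul(b, Rational(1, 6)) = Mul(Rational(1, 6), b))
Function('M')(F) = Add(-3, F)
C = Rational(-15, 4) (C = Add(Rational(5, 4), Mul(Rational(-1, 4), Mul(-5, Add(-1, -3)))) = Add(Rational(5, 4), Mul(Rational(-1, 4), Mul(-5, -4))) = Add(Rational(5, 4), Mul(Rational(-1, 4), 20)) = Add(Rational(5, 4), -5) = Rational(-15, 4) ≈ -3.7500)
Function('O')(K, T) = Mul(Pow(Add(-2, T), -1), Add(-16, K)) (Function('O')(K, T) = Mul(Add(K, -16), Pow(Add(T, Add(-3, 1)), -1)) = Mul(Add(-16, K), Pow(Add(T, -2), -1)) = Mul(Add(-16, K), Pow(Add(-2, T), -1)) = Mul(Pow(Add(-2, T), -1), Add(-16, K)))
Function('v')(P) = Pow(Add(Rational(-15, 4), P), Rational(1, 2)) (Function('v')(P) = Pow(Add(P, Rational(-15, 4)), Rational(1, 2)) = Pow(Add(Rational(-15, 4), P), Rational(1, 2)))
Add(Function('O')(7, -22), Mul(-1, Function('v')(Function('X')(2)))) = Add(Mul(Pow(Add(-2, -22), -1), Add(-16, 7)), Mul(-1, Mul(Rational(1, 2), Pow(Add(-15, Mul(4, Mul(Rational(1, 6), 2))), Rational(1, 2))))) = Add(Mul(Pow(-24, -1), -9), Mul(-1, Mul(Rational(1, 2), Pow(Add(-15, Mul(4, Rational(1, 3))), Rational(1, 2))))) = Add(Mul(Rational(-1, 24), -9), Mul(-1, Mul(Rational(1, 2), Pow(Add(-15, Rational(4, 3)), Rational(1, 2))))) = Add(Rational(3, 8), Mul(-1, Mul(Rational(1, 2), Pow(Rational(-41, 3), Rational(1, 2))))) = Add(Rational(3, 8), Mul(-1, Mul(Rational(1, 2), Mul(Rational(1, 3), I, Pow(123, Rational(1, 2)))))) = Add(Rational(3, 8), Mul(-1, Mul(Rational(1, 6), I, Pow(123, Rational(1, 2))))) = Add(Rational(3, 8), Mul(Rational(-1, 6), I, Pow(123, Rational(1, 2))))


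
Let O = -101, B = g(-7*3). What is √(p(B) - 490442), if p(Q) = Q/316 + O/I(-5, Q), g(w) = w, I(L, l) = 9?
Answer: I*√110193083087/474 ≈ 700.32*I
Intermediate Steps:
B = -21 (B = -7*3 = -21)
p(Q) = -101/9 + Q/316 (p(Q) = Q/316 - 101/9 = -101/9 + Q/316)
√(p(B) - 490442) = √((-101/9 + (1/316)*(-21)) - 490442) = √((-101/9 - 21/316) - 490442) = √(-32105/2844 - 490442) = √(-1394849153/2844) = I*√110193083087/474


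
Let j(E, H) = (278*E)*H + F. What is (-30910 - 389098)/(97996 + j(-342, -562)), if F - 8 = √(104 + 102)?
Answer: -11241664482864/1432768777736225 + 210004*√206/1432768777736225 ≈ -0.0078461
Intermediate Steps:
F = 8 + √206 (F = 8 + √(104 + 102) = 8 + √206 ≈ 22.353)
j(E, H) = 8 + √206 + 278*E*H (j(E, H) = (278*E)*H + (8 + √206) = 278*E*H + (8 + √206) = 8 + √206 + 278*E*H)
(-30910 - 389098)/(97996 + j(-342, -562)) = (-30910 - 389098)/(97996 + (8 + √206 + 278*(-342)*(-562))) = -420008/(97996 + (8 + √206 + 53432712)) = -420008/(97996 + (53432720 + √206)) = -420008/(53530716 + √206)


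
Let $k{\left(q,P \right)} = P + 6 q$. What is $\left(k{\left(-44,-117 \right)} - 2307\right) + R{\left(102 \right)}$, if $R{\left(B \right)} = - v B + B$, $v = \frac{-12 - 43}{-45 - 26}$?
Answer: $- \frac{189216}{71} \approx -2665.0$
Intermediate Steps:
$v = \frac{55}{71}$ ($v = - \frac{55}{-71} = \left(-55\right) \left(- \frac{1}{71}\right) = \frac{55}{71} \approx 0.77465$)
$R{\left(B \right)} = \frac{16 B}{71}$ ($R{\left(B \right)} = \left(-1\right) \frac{55}{71} B + B = - \frac{55 B}{71} + B = \frac{16 B}{71}$)
$\left(k{\left(-44,-117 \right)} - 2307\right) + R{\left(102 \right)} = \left(\left(-117 + 6 \left(-44\right)\right) - 2307\right) + \frac{16}{71} \cdot 102 = \left(\left(-117 - 264\right) - 2307\right) + \frac{1632}{71} = \left(-381 - 2307\right) + \frac{1632}{71} = -2688 + \frac{1632}{71} = - \frac{189216}{71}$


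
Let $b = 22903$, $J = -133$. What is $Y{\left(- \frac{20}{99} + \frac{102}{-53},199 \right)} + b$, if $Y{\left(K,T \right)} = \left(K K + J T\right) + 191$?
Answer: $- \frac{92737592393}{27531009} \approx -3368.5$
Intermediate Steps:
$Y{\left(K,T \right)} = 191 + K^{2} - 133 T$ ($Y{\left(K,T \right)} = \left(K K - 133 T\right) + 191 = \left(K^{2} - 133 T\right) + 191 = 191 + K^{2} - 133 T$)
$Y{\left(- \frac{20}{99} + \frac{102}{-53},199 \right)} + b = \left(191 + \left(- \frac{20}{99} + \frac{102}{-53}\right)^{2} - 26467\right) + 22903 = \left(191 + \left(\left(-20\right) \frac{1}{99} + 102 \left(- \frac{1}{53}\right)\right)^{2} - 26467\right) + 22903 = \left(191 + \left(- \frac{20}{99} - \frac{102}{53}\right)^{2} - 26467\right) + 22903 = \left(191 + \left(- \frac{11158}{5247}\right)^{2} - 26467\right) + 22903 = \left(191 + \frac{124500964}{27531009} - 26467\right) + 22903 = - \frac{723280291520}{27531009} + 22903 = - \frac{92737592393}{27531009}$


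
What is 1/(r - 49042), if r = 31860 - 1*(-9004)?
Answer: -1/8178 ≈ -0.00012228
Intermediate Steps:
r = 40864 (r = 31860 + 9004 = 40864)
1/(r - 49042) = 1/(40864 - 49042) = 1/(-8178) = -1/8178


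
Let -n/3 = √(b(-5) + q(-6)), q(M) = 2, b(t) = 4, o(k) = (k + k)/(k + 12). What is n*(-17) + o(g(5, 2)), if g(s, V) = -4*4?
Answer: 8 + 51*√6 ≈ 132.92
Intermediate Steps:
g(s, V) = -16
o(k) = 2*k/(12 + k) (o(k) = (2*k)/(12 + k) = 2*k/(12 + k))
n = -3*√6 (n = -3*√(4 + 2) = -3*√6 ≈ -7.3485)
n*(-17) + o(g(5, 2)) = -3*√6*(-17) + 2*(-16)/(12 - 16) = 51*√6 + 2*(-16)/(-4) = 51*√6 + 2*(-16)*(-¼) = 51*√6 + 8 = 8 + 51*√6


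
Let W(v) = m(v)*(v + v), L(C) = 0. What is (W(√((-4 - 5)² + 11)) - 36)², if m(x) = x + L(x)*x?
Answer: 21904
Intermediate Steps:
m(x) = x (m(x) = x + 0*x = x + 0 = x)
W(v) = 2*v² (W(v) = v*(v + v) = v*(2*v) = 2*v²)
(W(√((-4 - 5)² + 11)) - 36)² = (2*(√((-4 - 5)² + 11))² - 36)² = (2*(√((-9)² + 11))² - 36)² = (2*(√(81 + 11))² - 36)² = (2*(√92)² - 36)² = (2*(2*√23)² - 36)² = (2*92 - 36)² = (184 - 36)² = 148² = 21904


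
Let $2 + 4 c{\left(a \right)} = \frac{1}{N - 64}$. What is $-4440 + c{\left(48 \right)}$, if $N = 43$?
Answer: $- \frac{373003}{84} \approx -4440.5$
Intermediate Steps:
$c{\left(a \right)} = - \frac{43}{84}$ ($c{\left(a \right)} = - \frac{1}{2} + \frac{1}{4 \left(43 - 64\right)} = - \frac{1}{2} + \frac{1}{4 \left(-21\right)} = - \frac{1}{2} + \frac{1}{4} \left(- \frac{1}{21}\right) = - \frac{1}{2} - \frac{1}{84} = - \frac{43}{84}$)
$-4440 + c{\left(48 \right)} = -4440 - \frac{43}{84} = - \frac{373003}{84}$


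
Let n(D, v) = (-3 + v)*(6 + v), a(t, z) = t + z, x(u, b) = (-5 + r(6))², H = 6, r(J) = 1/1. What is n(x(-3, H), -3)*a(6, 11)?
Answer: -306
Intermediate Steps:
r(J) = 1
x(u, b) = 16 (x(u, b) = (-5 + 1)² = (-4)² = 16)
n(x(-3, H), -3)*a(6, 11) = (-18 + (-3)² + 3*(-3))*(6 + 11) = (-18 + 9 - 9)*17 = -18*17 = -306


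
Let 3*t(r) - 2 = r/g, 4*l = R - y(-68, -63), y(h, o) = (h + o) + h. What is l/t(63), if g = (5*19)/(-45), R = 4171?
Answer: -5415/46 ≈ -117.72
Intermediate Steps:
y(h, o) = o + 2*h
g = -19/9 (g = 95*(-1/45) = -19/9 ≈ -2.1111)
l = 2185/2 (l = (4171 - (-63 + 2*(-68)))/4 = (4171 - (-63 - 136))/4 = (4171 - 1*(-199))/4 = (4171 + 199)/4 = (¼)*4370 = 2185/2 ≈ 1092.5)
t(r) = ⅔ - 3*r/19 (t(r) = ⅔ + (r/(-19/9))/3 = ⅔ + (r*(-9/19))/3 = ⅔ + (-9*r/19)/3 = ⅔ - 3*r/19)
l/t(63) = 2185/(2*(⅔ - 3/19*63)) = 2185/(2*(⅔ - 189/19)) = 2185/(2*(-529/57)) = (2185/2)*(-57/529) = -5415/46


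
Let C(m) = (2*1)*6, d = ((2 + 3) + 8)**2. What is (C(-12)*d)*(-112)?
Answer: -227136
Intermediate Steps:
d = 169 (d = (5 + 8)**2 = 13**2 = 169)
C(m) = 12 (C(m) = 2*6 = 12)
(C(-12)*d)*(-112) = (12*169)*(-112) = 2028*(-112) = -227136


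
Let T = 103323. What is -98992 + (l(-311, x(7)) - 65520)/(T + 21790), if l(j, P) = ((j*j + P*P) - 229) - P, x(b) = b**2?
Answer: -12385152772/125113 ≈ -98992.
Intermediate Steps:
l(j, P) = -229 + P**2 + j**2 - P (l(j, P) = ((j**2 + P**2) - 229) - P = ((P**2 + j**2) - 229) - P = (-229 + P**2 + j**2) - P = -229 + P**2 + j**2 - P)
-98992 + (l(-311, x(7)) - 65520)/(T + 21790) = -98992 + ((-229 + (7**2)**2 + (-311)**2 - 1*7**2) - 65520)/(103323 + 21790) = -98992 + ((-229 + 49**2 + 96721 - 1*49) - 65520)/125113 = -98992 + ((-229 + 2401 + 96721 - 49) - 65520)*(1/125113) = -98992 + (98844 - 65520)*(1/125113) = -98992 + 33324*(1/125113) = -98992 + 33324/125113 = -12385152772/125113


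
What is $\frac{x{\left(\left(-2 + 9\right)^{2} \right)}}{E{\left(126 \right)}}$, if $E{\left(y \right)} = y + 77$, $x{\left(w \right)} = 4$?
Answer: $\frac{4}{203} \approx 0.019704$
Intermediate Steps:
$E{\left(y \right)} = 77 + y$
$\frac{x{\left(\left(-2 + 9\right)^{2} \right)}}{E{\left(126 \right)}} = \frac{4}{77 + 126} = \frac{4}{203}$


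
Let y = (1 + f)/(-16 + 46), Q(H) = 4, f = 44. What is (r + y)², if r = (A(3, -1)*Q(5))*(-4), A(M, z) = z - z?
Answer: 9/4 ≈ 2.2500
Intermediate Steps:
A(M, z) = 0
y = 3/2 (y = (1 + 44)/(-16 + 46) = 45/30 = 45*(1/30) = 3/2 ≈ 1.5000)
r = 0 (r = (0*4)*(-4) = 0*(-4) = 0)
(r + y)² = (0 + 3/2)² = (3/2)² = 9/4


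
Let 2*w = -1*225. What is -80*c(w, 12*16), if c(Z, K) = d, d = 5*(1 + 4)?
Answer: -2000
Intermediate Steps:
w = -225/2 (w = (-1*225)/2 = (½)*(-225) = -225/2 ≈ -112.50)
d = 25 (d = 5*5 = 25)
c(Z, K) = 25
-80*c(w, 12*16) = -80*25 = -2000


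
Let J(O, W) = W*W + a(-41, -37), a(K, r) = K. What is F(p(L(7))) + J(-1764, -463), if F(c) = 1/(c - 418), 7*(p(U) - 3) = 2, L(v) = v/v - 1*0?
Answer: 622194177/2903 ≈ 2.1433e+5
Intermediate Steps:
L(v) = 1 (L(v) = 1 + 0 = 1)
p(U) = 23/7 (p(U) = 3 + (⅐)*2 = 3 + 2/7 = 23/7)
J(O, W) = -41 + W² (J(O, W) = W*W - 41 = W² - 41 = -41 + W²)
F(c) = 1/(-418 + c)
F(p(L(7))) + J(-1764, -463) = 1/(-418 + 23/7) + (-41 + (-463)²) = 1/(-2903/7) + (-41 + 214369) = -7/2903 + 214328 = 622194177/2903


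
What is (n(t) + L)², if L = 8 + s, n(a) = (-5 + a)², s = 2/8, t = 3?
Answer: 2401/16 ≈ 150.06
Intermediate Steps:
s = ¼ (s = 2*(⅛) = ¼ ≈ 0.25000)
L = 33/4 (L = 8 + ¼ = 33/4 ≈ 8.2500)
(n(t) + L)² = ((-5 + 3)² + 33/4)² = ((-2)² + 33/4)² = (4 + 33/4)² = (49/4)² = 2401/16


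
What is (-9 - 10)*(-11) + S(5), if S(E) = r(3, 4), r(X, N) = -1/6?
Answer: 1253/6 ≈ 208.83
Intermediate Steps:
r(X, N) = -⅙ (r(X, N) = -1*⅙ = -⅙)
S(E) = -⅙
(-9 - 10)*(-11) + S(5) = (-9 - 10)*(-11) - ⅙ = -19*(-11) - ⅙ = 209 - ⅙ = 1253/6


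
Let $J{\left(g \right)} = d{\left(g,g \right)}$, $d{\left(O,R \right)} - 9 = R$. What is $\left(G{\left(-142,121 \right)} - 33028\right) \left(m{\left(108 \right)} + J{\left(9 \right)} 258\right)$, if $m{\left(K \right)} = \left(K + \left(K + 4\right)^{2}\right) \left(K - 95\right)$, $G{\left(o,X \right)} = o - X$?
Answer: $-5630173920$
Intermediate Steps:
$d{\left(O,R \right)} = 9 + R$
$J{\left(g \right)} = 9 + g$
$m{\left(K \right)} = \left(-95 + K\right) \left(K + \left(4 + K\right)^{2}\right)$ ($m{\left(K \right)} = \left(K + \left(4 + K\right)^{2}\right) \left(-95 + K\right) = \left(-95 + K\right) \left(K + \left(4 + K\right)^{2}\right)$)
$\left(G{\left(-142,121 \right)} - 33028\right) \left(m{\left(108 \right)} + J{\left(9 \right)} 258\right) = \left(\left(-142 - 121\right) - 33028\right) \left(\left(-1520 + 108^{3} - 90612 - 86 \cdot 108^{2}\right) + \left(9 + 9\right) 258\right) = \left(\left(-142 - 121\right) - 33028\right) \left(\left(-1520 + 1259712 - 90612 - 1003104\right) + 18 \cdot 258\right) = \left(-263 - 33028\right) \left(\left(-1520 + 1259712 - 90612 - 1003104\right) + 4644\right) = - 33291 \left(164476 + 4644\right) = \left(-33291\right) 169120 = -5630173920$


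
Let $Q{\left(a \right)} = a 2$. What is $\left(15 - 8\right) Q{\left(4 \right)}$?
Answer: $56$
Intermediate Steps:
$Q{\left(a \right)} = 2 a$
$\left(15 - 8\right) Q{\left(4 \right)} = \left(15 - 8\right) 2 \cdot 4 = 7 \cdot 8 = 56$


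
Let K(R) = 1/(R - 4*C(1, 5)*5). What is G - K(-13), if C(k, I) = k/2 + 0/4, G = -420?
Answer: -9659/23 ≈ -419.96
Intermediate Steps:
C(k, I) = k/2 (C(k, I) = k*(½) + 0*(¼) = k/2 + 0 = k/2)
K(R) = 1/(-10 + R) (K(R) = 1/(R - 2*5) = 1/(R - 10) = 1/(-10 + R))
G - K(-13) = -420 - 1/(-10 - 13) = -420 - 1/(-23) = -420 - 1*(-1/23) = -420 + 1/23 = -9659/23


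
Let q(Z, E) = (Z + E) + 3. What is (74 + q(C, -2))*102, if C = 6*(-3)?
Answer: 5814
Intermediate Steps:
C = -18
q(Z, E) = 3 + E + Z (q(Z, E) = (E + Z) + 3 = 3 + E + Z)
(74 + q(C, -2))*102 = (74 + (3 - 2 - 18))*102 = (74 - 17)*102 = 57*102 = 5814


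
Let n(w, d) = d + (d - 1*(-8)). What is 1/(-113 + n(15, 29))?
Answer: -1/47 ≈ -0.021277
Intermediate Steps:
n(w, d) = 8 + 2*d (n(w, d) = d + (d + 8) = d + (8 + d) = 8 + 2*d)
1/(-113 + n(15, 29)) = 1/(-113 + (8 + 2*29)) = 1/(-113 + (8 + 58)) = 1/(-113 + 66) = 1/(-47) = -1/47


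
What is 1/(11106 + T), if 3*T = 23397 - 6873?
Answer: 1/16614 ≈ 6.0190e-5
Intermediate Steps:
T = 5508 (T = (23397 - 6873)/3 = (⅓)*16524 = 5508)
1/(11106 + T) = 1/(11106 + 5508) = 1/16614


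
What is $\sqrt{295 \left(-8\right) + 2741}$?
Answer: $\sqrt{381} \approx 19.519$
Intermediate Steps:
$\sqrt{295 \left(-8\right) + 2741} = \sqrt{-2360 + 2741} = \sqrt{381}$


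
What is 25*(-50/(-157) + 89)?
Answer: 350575/157 ≈ 2233.0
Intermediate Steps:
25*(-50/(-157) + 89) = 25*(-50*(-1/157) + 89) = 25*(50/157 + 89) = 25*(14023/157) = 350575/157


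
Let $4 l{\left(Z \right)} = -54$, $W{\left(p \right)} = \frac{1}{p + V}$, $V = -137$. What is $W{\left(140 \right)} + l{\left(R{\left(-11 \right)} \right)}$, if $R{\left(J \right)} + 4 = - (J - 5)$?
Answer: $- \frac{79}{6} \approx -13.167$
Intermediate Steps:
$R{\left(J \right)} = 1 - J$ ($R{\left(J \right)} = -4 - \left(J - 5\right) = -4 - \left(-5 + J\right) = 1 - J$)
$W{\left(p \right)} = \frac{1}{-137 + p}$ ($W{\left(p \right)} = \frac{1}{p - 137} = \frac{1}{-137 + p}$)
$l{\left(Z \right)} = - \frac{27}{2}$ ($l{\left(Z \right)} = \frac{1}{4} \left(-54\right) = - \frac{27}{2}$)
$W{\left(140 \right)} + l{\left(R{\left(-11 \right)} \right)} = \frac{1}{-137 + 140} - \frac{27}{2} = \frac{1}{3} - \frac{27}{2} = - \frac{79}{6}$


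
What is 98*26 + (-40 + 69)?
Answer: 2577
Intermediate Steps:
98*26 + (-40 + 69) = 2548 + 29 = 2577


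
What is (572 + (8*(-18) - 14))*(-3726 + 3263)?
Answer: -191682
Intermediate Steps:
(572 + (8*(-18) - 14))*(-3726 + 3263) = (572 + (-144 - 14))*(-463) = (572 - 158)*(-463) = 414*(-463) = -191682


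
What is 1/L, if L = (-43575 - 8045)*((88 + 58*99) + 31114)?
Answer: -1/1907049280 ≈ -5.2437e-10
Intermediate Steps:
L = -1907049280 (L = -51620*((88 + 5742) + 31114) = -51620*(5830 + 31114) = -51620*36944 = -1907049280)
1/L = 1/(-1907049280) = -1/1907049280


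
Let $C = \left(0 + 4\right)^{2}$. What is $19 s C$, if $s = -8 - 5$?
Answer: $-3952$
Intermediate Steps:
$s = -13$ ($s = -8 - 5 = -13$)
$C = 16$ ($C = 4^{2} = 16$)
$19 s C = 19 \left(-13\right) 16 = \left(-247\right) 16 = -3952$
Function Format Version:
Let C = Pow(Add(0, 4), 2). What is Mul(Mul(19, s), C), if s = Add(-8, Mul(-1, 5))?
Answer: -3952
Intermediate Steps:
s = -13 (s = Add(-8, -5) = -13)
C = 16 (C = Pow(4, 2) = 16)
Mul(Mul(19, s), C) = Mul(Mul(19, -13), 16) = Mul(-247, 16) = -3952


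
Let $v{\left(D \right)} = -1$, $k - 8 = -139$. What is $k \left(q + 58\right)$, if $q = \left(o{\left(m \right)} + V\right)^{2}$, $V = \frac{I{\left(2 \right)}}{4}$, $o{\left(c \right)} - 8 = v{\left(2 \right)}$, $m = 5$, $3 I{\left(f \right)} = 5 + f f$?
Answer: $- \frac{247459}{16} \approx -15466.0$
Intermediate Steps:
$k = -131$ ($k = 8 - 139 = -131$)
$I{\left(f \right)} = \frac{5}{3} + \frac{f^{2}}{3}$ ($I{\left(f \right)} = \frac{5 + f f}{3} = \frac{5 + f^{2}}{3} = \frac{5}{3} + \frac{f^{2}}{3}$)
$o{\left(c \right)} = 7$ ($o{\left(c \right)} = 8 - 1 = 7$)
$V = \frac{3}{4}$ ($V = \frac{\frac{5}{3} + \frac{2^{2}}{3}}{4} = \left(\frac{5}{3} + \frac{1}{3} \cdot 4\right) \frac{1}{4} = \left(\frac{5}{3} + \frac{4}{3}\right) \frac{1}{4} = 3 \cdot \frac{1}{4} = \frac{3}{4} \approx 0.75$)
$q = \frac{961}{16}$ ($q = \left(7 + \frac{3}{4}\right)^{2} = \left(\frac{31}{4}\right)^{2} = \frac{961}{16} \approx 60.063$)
$k \left(q + 58\right) = - 131 \left(\frac{961}{16} + 58\right) = \left(-131\right) \frac{1889}{16} = - \frac{247459}{16}$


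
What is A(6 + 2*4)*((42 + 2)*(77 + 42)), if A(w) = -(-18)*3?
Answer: 282744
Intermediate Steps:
A(w) = 54 (A(w) = -6*(-9) = 54)
A(6 + 2*4)*((42 + 2)*(77 + 42)) = 54*((42 + 2)*(77 + 42)) = 54*(44*119) = 54*5236 = 282744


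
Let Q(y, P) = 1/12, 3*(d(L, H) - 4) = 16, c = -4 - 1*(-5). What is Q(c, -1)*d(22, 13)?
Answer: 7/9 ≈ 0.77778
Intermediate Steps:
c = 1 (c = -4 + 5 = 1)
d(L, H) = 28/3 (d(L, H) = 4 + (⅓)*16 = 4 + 16/3 = 28/3)
Q(y, P) = 1/12
Q(c, -1)*d(22, 13) = (1/12)*(28/3) = 7/9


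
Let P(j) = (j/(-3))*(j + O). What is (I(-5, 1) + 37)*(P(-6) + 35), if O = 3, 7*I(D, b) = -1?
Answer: 7482/7 ≈ 1068.9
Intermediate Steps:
I(D, b) = -1/7 (I(D, b) = (1/7)*(-1) = -1/7)
P(j) = -j*(3 + j)/3 (P(j) = (j/(-3))*(j + 3) = (j*(-1/3))*(3 + j) = (-j/3)*(3 + j) = -j*(3 + j)/3)
(I(-5, 1) + 37)*(P(-6) + 35) = (-1/7 + 37)*(-1/3*(-6)*(3 - 6) + 35) = 258*(-1/3*(-6)*(-3) + 35)/7 = 258*(-6 + 35)/7 = (258/7)*29 = 7482/7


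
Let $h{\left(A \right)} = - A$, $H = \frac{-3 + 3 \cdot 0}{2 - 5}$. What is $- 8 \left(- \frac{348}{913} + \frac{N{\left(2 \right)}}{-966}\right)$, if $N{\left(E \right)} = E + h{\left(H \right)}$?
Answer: $\frac{1348324}{440979} \approx 3.0576$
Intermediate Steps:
$H = 1$ ($H = \frac{-3 + 0}{-3} = \left(-3\right) \left(- \frac{1}{3}\right) = 1$)
$N{\left(E \right)} = -1 + E$ ($N{\left(E \right)} = E - 1 = -1 + E$)
$- 8 \left(- \frac{348}{913} + \frac{N{\left(2 \right)}}{-966}\right) = - 8 \left(- \frac{348}{913} + \frac{-1 + 2}{-966}\right) = - 8 \left(\left(-348\right) \frac{1}{913} + 1 \left(- \frac{1}{966}\right)\right) = - 8 \left(- \frac{348}{913} - \frac{1}{966}\right) = \left(-8\right) \left(- \frac{337081}{881958}\right) = \frac{1348324}{440979}$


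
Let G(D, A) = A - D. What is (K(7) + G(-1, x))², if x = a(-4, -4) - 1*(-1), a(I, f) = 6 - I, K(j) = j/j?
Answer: 169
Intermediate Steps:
K(j) = 1
x = 11 (x = (6 - 1*(-4)) - 1*(-1) = (6 + 4) + 1 = 10 + 1 = 11)
(K(7) + G(-1, x))² = (1 + (11 - 1*(-1)))² = (1 + (11 + 1))² = (1 + 12)² = 13² = 169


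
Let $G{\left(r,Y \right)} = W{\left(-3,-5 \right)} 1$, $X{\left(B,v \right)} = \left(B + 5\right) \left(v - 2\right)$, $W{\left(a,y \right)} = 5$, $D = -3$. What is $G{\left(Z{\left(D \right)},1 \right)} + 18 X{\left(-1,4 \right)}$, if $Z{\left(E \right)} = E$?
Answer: $149$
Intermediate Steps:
$X{\left(B,v \right)} = \left(-2 + v\right) \left(5 + B\right)$ ($X{\left(B,v \right)} = \left(5 + B\right) \left(-2 + v\right) = \left(-2 + v\right) \left(5 + B\right)$)
$G{\left(r,Y \right)} = 5$ ($G{\left(r,Y \right)} = 5 \cdot 1 = 5$)
$G{\left(Z{\left(D \right)},1 \right)} + 18 X{\left(-1,4 \right)} = 5 + 18 \left(-10 - -2 + 5 \cdot 4 - 4\right) = 5 + 18 \left(-10 + 2 + 20 - 4\right) = 5 + 18 \cdot 8 = 5 + 144 = 149$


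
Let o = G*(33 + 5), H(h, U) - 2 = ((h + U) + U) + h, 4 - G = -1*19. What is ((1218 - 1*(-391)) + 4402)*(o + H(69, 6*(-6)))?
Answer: 5662362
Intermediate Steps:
G = 23 (G = 4 - (-1)*19 = 4 - 1*(-19) = 4 + 19 = 23)
H(h, U) = 2 + 2*U + 2*h (H(h, U) = 2 + (((h + U) + U) + h) = 2 + (((U + h) + U) + h) = 2 + ((h + 2*U) + h) = 2 + (2*U + 2*h) = 2 + 2*U + 2*h)
o = 874 (o = 23*(33 + 5) = 23*38 = 874)
((1218 - 1*(-391)) + 4402)*(o + H(69, 6*(-6))) = ((1218 - 1*(-391)) + 4402)*(874 + (2 + 2*(6*(-6)) + 2*69)) = ((1218 + 391) + 4402)*(874 + (2 + 2*(-36) + 138)) = (1609 + 4402)*(874 + (2 - 72 + 138)) = 6011*(874 + 68) = 6011*942 = 5662362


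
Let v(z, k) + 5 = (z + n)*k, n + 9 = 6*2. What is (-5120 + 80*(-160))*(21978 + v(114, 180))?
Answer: -771151360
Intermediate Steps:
n = 3 (n = -9 + 6*2 = -9 + 12 = 3)
v(z, k) = -5 + k*(3 + z) (v(z, k) = -5 + (z + 3)*k = -5 + (3 + z)*k = -5 + k*(3 + z))
(-5120 + 80*(-160))*(21978 + v(114, 180)) = (-5120 + 80*(-160))*(21978 + (-5 + 3*180 + 180*114)) = (-5120 - 12800)*(21978 + (-5 + 540 + 20520)) = -17920*(21978 + 21055) = -17920*43033 = -771151360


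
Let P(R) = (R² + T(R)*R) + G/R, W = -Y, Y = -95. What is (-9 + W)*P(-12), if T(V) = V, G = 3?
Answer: 49493/2 ≈ 24747.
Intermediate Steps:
W = 95 (W = -1*(-95) = 95)
P(R) = 2*R² + 3/R (P(R) = (R² + R*R) + 3/R = (R² + R²) + 3/R = 2*R² + 3/R)
(-9 + W)*P(-12) = (-9 + 95)*((3 + 2*(-12)³)/(-12)) = 86*(-(3 + 2*(-1728))/12) = 86*(-(3 - 3456)/12) = 86*(-1/12*(-3453)) = 86*(1151/4) = 49493/2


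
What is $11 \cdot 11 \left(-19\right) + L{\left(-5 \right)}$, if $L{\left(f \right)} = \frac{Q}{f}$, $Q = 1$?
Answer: $- \frac{11496}{5} \approx -2299.2$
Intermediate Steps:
$L{\left(f \right)} = \frac{1}{f}$ ($L{\left(f \right)} = 1 \frac{1}{f} = \frac{1}{f}$)
$11 \cdot 11 \left(-19\right) + L{\left(-5 \right)} = 11 \cdot 11 \left(-19\right) + \frac{1}{-5} = 121 \left(-19\right) - \frac{1}{5} = -2299 - \frac{1}{5} = - \frac{11496}{5}$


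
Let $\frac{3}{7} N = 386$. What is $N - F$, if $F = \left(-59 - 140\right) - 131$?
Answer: $\frac{3692}{3} \approx 1230.7$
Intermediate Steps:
$F = -330$ ($F = -199 - 131 = -330$)
$N = \frac{2702}{3}$ ($N = \frac{7}{3} \cdot 386 = \frac{2702}{3} \approx 900.67$)
$N - F = \frac{2702}{3} - -330 = \frac{2702}{3} + 330 = \frac{3692}{3}$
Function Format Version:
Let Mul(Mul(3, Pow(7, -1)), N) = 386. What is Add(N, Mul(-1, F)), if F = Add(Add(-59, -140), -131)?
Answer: Rational(3692, 3) ≈ 1230.7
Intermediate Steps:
F = -330 (F = Add(-199, -131) = -330)
N = Rational(2702, 3) (N = Mul(Rational(7, 3), 386) = Rational(2702, 3) ≈ 900.67)
Add(N, Mul(-1, F)) = Add(Rational(2702, 3), Mul(-1, -330)) = Add(Rational(2702, 3), 330) = Rational(3692, 3)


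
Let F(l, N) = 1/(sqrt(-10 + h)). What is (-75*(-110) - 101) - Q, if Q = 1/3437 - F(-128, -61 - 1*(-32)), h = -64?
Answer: 28008112/3437 - I*sqrt(74)/74 ≈ 8149.0 - 0.11625*I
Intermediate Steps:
F(l, N) = -I*sqrt(74)/74 (F(l, N) = 1/(sqrt(-10 - 64)) = 1/(sqrt(-74)) = 1/(I*sqrt(74)) = -I*sqrt(74)/74)
Q = 1/3437 + I*sqrt(74)/74 (Q = 1/3437 - (-1)*I*sqrt(74)/74 = 1/3437 + I*sqrt(74)/74 ≈ 0.00029095 + 0.11625*I)
(-75*(-110) - 101) - Q = (-75*(-110) - 101) - (1/3437 + I*sqrt(74)/74) = (8250 - 101) + (-1/3437 - I*sqrt(74)/74) = 8149 + (-1/3437 - I*sqrt(74)/74) = 28008112/3437 - I*sqrt(74)/74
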